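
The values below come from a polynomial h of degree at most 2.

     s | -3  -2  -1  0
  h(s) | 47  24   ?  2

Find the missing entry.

On equispaced nodes a degree-2 polynomial has vanishing third forward difference, so
  - h(-3) + 3·h(-2) - 3·h(-1) + h(0) = 0.
Substituting the known values and solving for h(-1):
  -3·h(-1) = -27
  h(-1) = 9.

9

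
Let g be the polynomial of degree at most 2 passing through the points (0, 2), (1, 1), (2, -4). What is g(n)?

Using the Lagrange interpolation formula with nodes 0, 1, 2:
  L_0(n) = (n - 1)(n - 2) / 2
  L_1(n) = n(n - 2) / -1
  L_2(n) = n(n - 1) / 2
Then g(n) = 2·L_0(n) + 1·L_1(n) - 4·L_2(n).
Expanding and collecting terms gives g(n) = -2n² + n + 2.
Check: g(2) = -4. ✓

g(n) = -2n^2 + n + 2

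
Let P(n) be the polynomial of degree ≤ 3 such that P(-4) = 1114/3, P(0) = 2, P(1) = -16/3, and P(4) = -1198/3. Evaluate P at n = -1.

Write P(n) = an^3 + bn^2 + cn + d. Substituting each data point gives a linear system:
  -64a + 16b - 4c + d = 1114/3
  d = 2
  a + b + c + d = -16/3
  64a + 16b + 4c + d = -1198/3
Solving the system yields a = -6, b = -1, c = -1/3, d = 2.
So P(n) = -6n^3 - n^2 - (1/3)n + 2.
Then P(-1) = 22/3.

22/3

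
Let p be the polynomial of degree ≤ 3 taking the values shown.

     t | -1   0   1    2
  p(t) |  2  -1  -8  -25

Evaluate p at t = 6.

Write p(t) = at^3 + bt^2 + ct + d. Substituting each data point gives a linear system:
  -a + b - c + d = 2
  d = -1
  a + b + c + d = -8
  8a + 4b + 2c + d = -25
Solving the system yields a = -1, b = -2, c = -4, d = -1.
So p(t) = -t^3 - 2t^2 - 4t - 1.
Then p(6) = -313.

-313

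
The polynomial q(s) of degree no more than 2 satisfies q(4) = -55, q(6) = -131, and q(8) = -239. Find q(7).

Using the Lagrange interpolation formula with nodes 4, 6, 8:
  L_0(s) = (s - 6)(s - 8) / 8
  L_1(s) = (s - 4)(s - 8) / -4
  L_2(s) = (s - 4)(s - 6) / 8
Then q(s) = -55·L_0(s) - 131·L_1(s) - 239·L_2(s).
Expanding and collecting terms gives q(s) = -4s^2 + 2s + 1.
Evaluating at s = 7: q(7) = -181.

-181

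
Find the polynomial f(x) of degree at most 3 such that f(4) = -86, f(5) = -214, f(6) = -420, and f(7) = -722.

f(x) = -3x^3 + 6x^2 + x + 6

Write f(x) = ax^3 + bx^2 + cx + d. Substituting each data point gives a linear system:
  64a + 16b + 4c + d = -86
  125a + 25b + 5c + d = -214
  216a + 36b + 6c + d = -420
  343a + 49b + 7c + d = -722
Solving the system yields a = -3, b = 6, c = 1, d = 6.
So f(x) = -3x³ + 6x² + x + 6.
Check: f(4) = -86. ✓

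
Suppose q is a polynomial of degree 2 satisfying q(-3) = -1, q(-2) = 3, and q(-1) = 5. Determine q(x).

Write q(x) = ax^2 + bx + c. Substituting each data point gives a linear system:
  9a - 3b + c = -1
  4a - 2b + c = 3
  a - b + c = 5
Solving the system yields a = -1, b = -1, c = 5.
So q(x) = -x² - x + 5.
Check: q(-1) = 5. ✓

q(x) = -x^2 - x + 5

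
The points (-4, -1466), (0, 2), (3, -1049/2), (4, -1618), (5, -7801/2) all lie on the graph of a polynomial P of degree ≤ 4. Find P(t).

Write P(t) = at^4 + bt^3 + ct^2 + dt + e. Substituting each data point gives a linear system:
  256a - 64b + 16c - 4d + e = -1466
  e = 2
  81a + 27b + 9c + 3d + e = -1049/2
  256a + 64b + 16c + 4d + e = -1618
  625a + 125b + 25c + 5d + e = -7801/2
Solving the system yields a = -6, b = -1, c = -1/2, d = -3, e = 2.
So P(t) = -6t^4 - t^3 - (1/2)t^2 - 3t + 2.
Check: P(4) = -1618. ✓

P(t) = -6t^4 - t^3 - (1/2)t^2 - 3t + 2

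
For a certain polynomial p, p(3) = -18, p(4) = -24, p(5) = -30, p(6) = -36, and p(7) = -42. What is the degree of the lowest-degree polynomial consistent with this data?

Forward differences of the values at u = 3, 4, 5, 6, 7:
  p  : -18  -24  -30  -36  -42
  Δ  : -6  -6  -6  -6
  Δ^2: 0  0  0
  Δ^3: 0  0
  Δ^4: 0
The first differences are constant (-6) and nonzero, while all higher differences vanish, so the minimal degree is 1.

1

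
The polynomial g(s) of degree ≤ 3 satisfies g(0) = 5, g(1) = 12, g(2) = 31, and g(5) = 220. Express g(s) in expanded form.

Write g(s) = as^3 + bs^2 + cs + d. Substituting each data point gives a linear system:
  d = 5
  a + b + c + d = 12
  8a + 4b + 2c + d = 31
  125a + 25b + 5c + d = 220
Solving the system yields a = 1, b = 3, c = 3, d = 5.
So g(s) = s³ + 3s² + 3s + 5.
Check: g(1) = 12. ✓

g(s) = s^3 + 3s^2 + 3s + 5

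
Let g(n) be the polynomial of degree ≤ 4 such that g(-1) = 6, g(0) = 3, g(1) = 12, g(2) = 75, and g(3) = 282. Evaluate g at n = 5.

1728

Write g(n) = an^4 + bn^3 + cn^2 + dn + e. Substituting each data point gives a linear system:
  a - b + c - d + e = 6
  e = 3
  a + b + c + d + e = 12
  16a + 8b + 4c + 2d + e = 75
  81a + 27b + 9c + 3d + e = 282
Solving the system yields a = 2, b = 3, c = 4, d = 0, e = 3.
So g(n) = 2n^4 + 3n^3 + 4n^2 + 3.
Then g(5) = 1728.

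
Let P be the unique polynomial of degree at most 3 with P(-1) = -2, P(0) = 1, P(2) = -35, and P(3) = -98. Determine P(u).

P(u) = -2u^3 - 5u^2 + 1

Write P(u) = au^3 + bu^2 + cu + d. Substituting each data point gives a linear system:
  -a + b - c + d = -2
  d = 1
  8a + 4b + 2c + d = -35
  27a + 9b + 3c + d = -98
Solving the system yields a = -2, b = -5, c = 0, d = 1.
So P(u) = -2u^3 - 5u^2 + 1.
Check: P(3) = -98. ✓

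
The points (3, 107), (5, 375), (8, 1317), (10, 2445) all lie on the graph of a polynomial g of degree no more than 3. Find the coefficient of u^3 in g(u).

Write g(u) = au^3 + bu^2 + cu + d. Substituting each data point gives a linear system:
  27a + 9b + 3c + d = 107
  125a + 25b + 5c + d = 375
  512a + 64b + 8c + d = 1317
  1000a + 100b + 10c + d = 2445
Solving the system yields a = 2, b = 4, c = 4, d = 5.
So g(u) = 2u^3 + 4u^2 + 4u + 5.
The leading coefficient is 2.

2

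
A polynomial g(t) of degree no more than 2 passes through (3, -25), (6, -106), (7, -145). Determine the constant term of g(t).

2

Write g(t) = at^2 + bt + c. Substituting each data point gives a linear system:
  9a + 3b + c = -25
  36a + 6b + c = -106
  49a + 7b + c = -145
Solving the system yields a = -3, b = 0, c = 2.
So g(t) = -3t² + 2.
The constant term is 2.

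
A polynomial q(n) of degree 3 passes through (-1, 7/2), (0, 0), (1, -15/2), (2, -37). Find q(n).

Write q(n) = an^3 + bn^2 + cn + d. Substituting each data point gives a linear system:
  -a + b - c + d = 7/2
  d = 0
  a + b + c + d = -15/2
  8a + 4b + 2c + d = -37
Solving the system yields a = -3, b = -2, c = -5/2, d = 0.
So q(n) = -3n^3 - 2n^2 - (5/2)n.
Check: q(1) = -15/2. ✓

q(n) = -3n^3 - 2n^2 - (5/2)n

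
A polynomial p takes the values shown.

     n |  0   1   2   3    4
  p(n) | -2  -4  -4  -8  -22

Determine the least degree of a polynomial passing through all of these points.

3

Forward differences of the values at n = 0, 1, 2, 3, 4:
  p  : -2  -4  -4  -8  -22
  Δ  : -2  0  -4  -14
  Δ^2: 2  -4  -10
  Δ^3: -6  -6
  Δ^4: 0
The third differences are constant (-6) and nonzero, while all higher differences vanish, so the minimal degree is 3.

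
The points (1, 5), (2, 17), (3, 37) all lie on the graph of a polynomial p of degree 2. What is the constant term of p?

Write p(t) = at^2 + bt + c. Substituting each data point gives a linear system:
  a + b + c = 5
  4a + 2b + c = 17
  9a + 3b + c = 37
Solving the system yields a = 4, b = 0, c = 1.
So p(t) = 4t^2 + 1.
The constant term is 1.

1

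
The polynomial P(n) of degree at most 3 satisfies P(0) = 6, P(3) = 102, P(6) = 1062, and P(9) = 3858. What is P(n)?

P(n) = 6n^3 - 6n^2 - 4n + 6

Write P(n) = an^3 + bn^2 + cn + d. Substituting each data point gives a linear system:
  d = 6
  27a + 9b + 3c + d = 102
  216a + 36b + 6c + d = 1062
  729a + 81b + 9c + d = 3858
Solving the system yields a = 6, b = -6, c = -4, d = 6.
So P(n) = 6n^3 - 6n^2 - 4n + 6.
Check: P(6) = 1062. ✓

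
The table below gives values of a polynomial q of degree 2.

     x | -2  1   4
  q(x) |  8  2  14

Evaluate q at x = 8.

Using the Lagrange interpolation formula with nodes -2, 1, 4:
  L_0(x) = (x - 1)(x - 4) / 18
  L_1(x) = (x + 2)(x - 4) / -9
  L_2(x) = (x + 2)(x - 1) / 18
Then q(x) = 8·L_0(x) + 2·L_1(x) + 14·L_2(x).
Expanding and collecting terms gives q(x) = x^2 - x + 2.
Evaluating at x = 8: q(8) = 58.

58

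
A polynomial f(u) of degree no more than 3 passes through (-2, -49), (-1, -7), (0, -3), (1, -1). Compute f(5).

707

Using the Lagrange interpolation formula with nodes -2, -1, 0, 1:
  L_0(u) = (u + 1)u(u - 1) / -6
  L_1(u) = (u + 2)u(u - 1) / 2
  L_2(u) = (u + 2)(u + 1)(u - 1) / -2
  L_3(u) = (u + 2)(u + 1)u / 6
Then f(u) = -49·L_0(u) - 7·L_1(u) - 3·L_2(u) - 1·L_3(u).
Expanding and collecting terms gives f(u) = 6u^3 - u^2 - 3u - 3.
Evaluating at u = 5: f(5) = 707.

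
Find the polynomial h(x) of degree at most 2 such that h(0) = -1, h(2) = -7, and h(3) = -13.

h(x) = -x^2 - x - 1

Using the Lagrange interpolation formula with nodes 0, 2, 3:
  L_0(x) = (x - 2)(x - 3) / 6
  L_1(x) = x(x - 3) / -2
  L_2(x) = x(x - 2) / 3
Then h(x) = -1·L_0(x) - 7·L_1(x) - 13·L_2(x).
Expanding and collecting terms gives h(x) = -x^2 - x - 1.
Check: h(2) = -7. ✓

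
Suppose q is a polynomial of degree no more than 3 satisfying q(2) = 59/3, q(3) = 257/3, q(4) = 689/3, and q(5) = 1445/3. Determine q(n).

q(n) = 5n^3 - 6n^2 + n + 5/3

Using the Lagrange interpolation formula with nodes 2, 3, 4, 5:
  L_0(n) = (n - 3)(n - 4)(n - 5) / -6
  L_1(n) = (n - 2)(n - 4)(n - 5) / 2
  L_2(n) = (n - 2)(n - 3)(n - 5) / -2
  L_3(n) = (n - 2)(n - 3)(n - 4) / 6
Then q(n) = 59/3·L_0(n) + 257/3·L_1(n) + 689/3·L_2(n) + 1445/3·L_3(n).
Expanding and collecting terms gives q(n) = 5n³ - 6n² + n + 5/3.
Check: q(2) = 59/3. ✓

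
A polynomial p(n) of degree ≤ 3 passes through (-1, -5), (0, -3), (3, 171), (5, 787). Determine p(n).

p(n) = 6n^3 + 2n^2 - 2n - 3

Using the Lagrange interpolation formula with nodes -1, 0, 3, 5:
  L_0(n) = n(n - 3)(n - 5) / -24
  L_1(n) = (n + 1)(n - 3)(n - 5) / 15
  L_2(n) = (n + 1)n(n - 5) / -24
  L_3(n) = (n + 1)n(n - 3) / 60
Then p(n) = -5·L_0(n) - 3·L_1(n) + 171·L_2(n) + 787·L_3(n).
Expanding and collecting terms gives p(n) = 6n^3 + 2n^2 - 2n - 3.
Check: p(3) = 171. ✓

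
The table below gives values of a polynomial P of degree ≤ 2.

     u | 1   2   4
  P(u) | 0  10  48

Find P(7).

Using the Lagrange interpolation formula with nodes 1, 2, 4:
  L_0(u) = (u - 2)(u - 4) / 3
  L_1(u) = (u - 1)(u - 4) / -2
  L_2(u) = (u - 1)(u - 2) / 6
Then P(u) = 0·L_0(u) + 10·L_1(u) + 48·L_2(u).
Expanding and collecting terms gives P(u) = 3u^2 + u - 4.
Evaluating at u = 7: P(7) = 150.

150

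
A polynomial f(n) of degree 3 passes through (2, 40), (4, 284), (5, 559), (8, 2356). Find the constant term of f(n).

Write f(n) = an^3 + bn^2 + cn + d. Substituting each data point gives a linear system:
  8a + 4b + 2c + d = 40
  64a + 16b + 4c + d = 284
  125a + 25b + 5c + d = 559
  512a + 64b + 8c + d = 2356
Solving the system yields a = 5, b = -4, c = 6, d = 4.
So f(n) = 5n^3 - 4n^2 + 6n + 4.
The constant term is 4.

4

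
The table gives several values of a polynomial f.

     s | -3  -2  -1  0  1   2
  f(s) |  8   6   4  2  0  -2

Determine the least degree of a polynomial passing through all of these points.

1

Forward differences of the values at s = -3, -2, -1, 0, 1, 2:
  f  : 8  6  4  2  0  -2
  Δ  : -2  -2  -2  -2  -2
  Δ^2: 0  0  0  0
  Δ^3: 0  0  0
  Δ^4: 0  0
  Δ^5: 0
The first differences are constant (-2) and nonzero, while all higher differences vanish, so the minimal degree is 1.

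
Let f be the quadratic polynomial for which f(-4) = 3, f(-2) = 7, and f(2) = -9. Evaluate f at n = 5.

Write f(n) = an^2 + bn + c. Substituting each data point gives a linear system:
  16a - 4b + c = 3
  4a - 2b + c = 7
  4a + 2b + c = -9
Solving the system yields a = -1, b = -4, c = 3.
So f(n) = -n^2 - 4n + 3.
Then f(5) = -42.

-42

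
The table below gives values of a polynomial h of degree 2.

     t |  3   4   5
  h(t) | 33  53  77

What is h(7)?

137

Forward differences of the values at t = 3, 4, 5:
  h  : 33  53  77
  Δ  : 20  24
  Δ^2: 4
The second differences are constant, confirming degree 2.
Interpolating (Newton forward form) and evaluating at t = 7 gives h(7) = 137.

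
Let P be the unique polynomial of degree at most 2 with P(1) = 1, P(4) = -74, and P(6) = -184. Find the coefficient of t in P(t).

Write P(t) = at^2 + bt + c. Substituting each data point gives a linear system:
  a + b + c = 1
  16a + 4b + c = -74
  36a + 6b + c = -184
Solving the system yields a = -6, b = 5, c = 2.
So P(t) = -6t² + 5t + 2.
The coefficient of t is 5.

5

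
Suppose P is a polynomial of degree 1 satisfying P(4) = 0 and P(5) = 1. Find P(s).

Write P(s) = as + b. Substituting each data point gives a linear system:
  4a + b = 0
  5a + b = 1
Solving the system yields a = 1, b = -4.
So P(s) = s - 4.
Check: P(5) = 1. ✓

P(s) = s - 4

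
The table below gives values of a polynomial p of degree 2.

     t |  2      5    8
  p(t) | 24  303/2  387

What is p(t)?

p(t) = 6t^2 + (1/2)t - 1

Write p(t) = at^2 + bt + c. Substituting each data point gives a linear system:
  4a + 2b + c = 24
  25a + 5b + c = 303/2
  64a + 8b + c = 387
Solving the system yields a = 6, b = 1/2, c = -1.
So p(t) = 6t^2 + (1/2)t - 1.
Check: p(2) = 24. ✓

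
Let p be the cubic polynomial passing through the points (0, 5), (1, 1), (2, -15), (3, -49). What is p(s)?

Using the Lagrange interpolation formula with nodes 0, 1, 2, 3:
  L_0(s) = (s - 1)(s - 2)(s - 3) / -6
  L_1(s) = s(s - 2)(s - 3) / 2
  L_2(s) = s(s - 1)(s - 3) / -2
  L_3(s) = s(s - 1)(s - 2) / 6
Then p(s) = 5·L_0(s) + 1·L_1(s) - 15·L_2(s) - 49·L_3(s).
Expanding and collecting terms gives p(s) = -s³ - 3s² + 5.
Check: p(2) = -15. ✓

p(s) = -s^3 - 3s^2 + 5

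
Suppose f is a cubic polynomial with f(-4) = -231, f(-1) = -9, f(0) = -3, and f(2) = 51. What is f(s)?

Write f(s) = as^3 + bs^2 + cs + d. Substituting each data point gives a linear system:
  -64a + 16b - 4c + d = -231
  -a + b - c + d = -9
  d = -3
  8a + 4b + 2c + d = 51
Solving the system yields a = 4, b = 3, c = 5, d = -3.
So f(s) = 4s³ + 3s² + 5s - 3.
Check: f(-1) = -9. ✓

f(s) = 4s^3 + 3s^2 + 5s - 3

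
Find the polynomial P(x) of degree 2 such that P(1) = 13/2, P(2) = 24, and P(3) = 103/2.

P(x) = 5x^2 + (5/2)x - 1

Write P(x) = ax^2 + bx + c. Substituting each data point gives a linear system:
  a + b + c = 13/2
  4a + 2b + c = 24
  9a + 3b + c = 103/2
Solving the system yields a = 5, b = 5/2, c = -1.
So P(x) = 5x^2 + (5/2)x - 1.
Check: P(1) = 13/2. ✓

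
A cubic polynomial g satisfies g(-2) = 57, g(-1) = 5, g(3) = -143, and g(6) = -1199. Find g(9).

Write g(n) = an^3 + bn^2 + cn + d. Substituting each data point gives a linear system:
  -8a + 4b - 2c + d = 57
  -a + b - c + d = 5
  27a + 9b + 3c + d = -143
  216a + 36b + 6c + d = -1199
Solving the system yields a = -6, b = 3, c = -1, d = -5.
So g(n) = -6n³ + 3n² - n - 5.
Then g(9) = -4145.

-4145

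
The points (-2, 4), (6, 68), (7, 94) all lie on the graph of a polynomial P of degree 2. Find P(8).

124

Using the Lagrange interpolation formula with nodes -2, 6, 7:
  L_0(t) = (t - 6)(t - 7) / 72
  L_1(t) = (t + 2)(t - 7) / -8
  L_2(t) = (t + 2)(t - 6) / 9
Then P(t) = 4·L_0(t) + 68·L_1(t) + 94·L_2(t).
Expanding and collecting terms gives P(t) = 2t² - 4.
Evaluating at t = 8: P(8) = 124.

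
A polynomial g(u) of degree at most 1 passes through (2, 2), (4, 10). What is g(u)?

Write g(u) = au + b. Substituting each data point gives a linear system:
  2a + b = 2
  4a + b = 10
Solving the system yields a = 4, b = -6.
So g(u) = 4u - 6.
Check: g(2) = 2. ✓

g(u) = 4u - 6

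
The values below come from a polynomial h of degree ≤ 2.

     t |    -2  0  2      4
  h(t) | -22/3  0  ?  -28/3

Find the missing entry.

-2/3

On equispaced nodes a degree-2 polynomial has vanishing third forward difference, so
  - h(-2) + 3·h(0) - 3·h(2) + h(4) = 0.
Substituting the known values and solving for h(2):
  -3·h(2) = 2
  h(2) = -2/3.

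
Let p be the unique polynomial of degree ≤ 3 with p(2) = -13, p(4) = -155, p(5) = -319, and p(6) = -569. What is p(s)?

Write p(s) = as^3 + bs^2 + cs + d. Substituting each data point gives a linear system:
  8a + 4b + 2c + d = -13
  64a + 16b + 4c + d = -155
  125a + 25b + 5c + d = -319
  216a + 36b + 6c + d = -569
Solving the system yields a = -3, b = 2, c = 1, d = 1.
So p(s) = -3s^3 + 2s^2 + s + 1.
Check: p(5) = -319. ✓

p(s) = -3s^3 + 2s^2 + s + 1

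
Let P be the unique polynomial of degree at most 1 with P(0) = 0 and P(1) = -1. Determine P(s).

P(s) = -s

Write P(s) = as + b. Substituting each data point gives a linear system:
  b = 0
  a + b = -1
Solving the system yields a = -1, b = 0.
So P(s) = -s.
Check: P(1) = -1. ✓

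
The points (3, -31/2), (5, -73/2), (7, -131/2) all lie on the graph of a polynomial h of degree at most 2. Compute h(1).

-5/2

Write h(x) = ax^2 + bx + c. Substituting each data point gives a linear system:
  9a + 3b + c = -31/2
  25a + 5b + c = -73/2
  49a + 7b + c = -131/2
Solving the system yields a = -1, b = -5/2, c = 1.
So h(x) = -x² - (5/2)x + 1.
Then h(1) = -5/2.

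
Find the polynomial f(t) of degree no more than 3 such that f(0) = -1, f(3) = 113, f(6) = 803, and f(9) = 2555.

Using the Lagrange interpolation formula with nodes 0, 3, 6, 9:
  L_0(t) = (t - 3)(t - 6)(t - 9) / -162
  L_1(t) = t(t - 6)(t - 9) / 54
  L_2(t) = t(t - 3)(t - 9) / -54
  L_3(t) = t(t - 3)(t - 6) / 162
Then f(t) = -1·L_0(t) + 113·L_1(t) + 803·L_2(t) + 2555·L_3(t).
Expanding and collecting terms gives f(t) = 3t^3 + 5t^2 - 4t - 1.
Check: f(0) = -1. ✓

f(t) = 3t^3 + 5t^2 - 4t - 1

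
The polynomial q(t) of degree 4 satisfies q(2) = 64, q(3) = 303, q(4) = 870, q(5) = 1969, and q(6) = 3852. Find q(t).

q(t) = 2t^4 + 6t^3 - 5t - 6

Using the Lagrange interpolation formula with nodes 2, 3, 4, 5, 6:
  L_0(t) = (t - 3)(t - 4)(t - 5)(t - 6) / 24
  L_1(t) = (t - 2)(t - 4)(t - 5)(t - 6) / -6
  L_2(t) = (t - 2)(t - 3)(t - 5)(t - 6) / 4
  L_3(t) = (t - 2)(t - 3)(t - 4)(t - 6) / -6
  L_4(t) = (t - 2)(t - 3)(t - 4)(t - 5) / 24
Then q(t) = 64·L_0(t) + 303·L_1(t) + 870·L_2(t) + 1969·L_3(t) + 3852·L_4(t).
Expanding and collecting terms gives q(t) = 2t⁴ + 6t³ - 5t - 6.
Check: q(5) = 1969. ✓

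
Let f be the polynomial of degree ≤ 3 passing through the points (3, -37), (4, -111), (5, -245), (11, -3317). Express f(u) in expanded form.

f(u) = -3u^3 + 6u^2 - 5u + 5

Write f(u) = au^3 + bu^2 + cu + d. Substituting each data point gives a linear system:
  27a + 9b + 3c + d = -37
  64a + 16b + 4c + d = -111
  125a + 25b + 5c + d = -245
  1331a + 121b + 11c + d = -3317
Solving the system yields a = -3, b = 6, c = -5, d = 5.
So f(u) = -3u^3 + 6u^2 - 5u + 5.
Check: f(3) = -37. ✓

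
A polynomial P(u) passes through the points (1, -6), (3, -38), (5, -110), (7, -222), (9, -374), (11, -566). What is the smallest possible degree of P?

2

Forward differences of the values at u = 1, 3, 5, 7, 9, 11:
  P  : -6  -38  -110  -222  -374  -566
  Δ  : -32  -72  -112  -152  -192
  Δ^2: -40  -40  -40  -40
  Δ^3: 0  0  0
  Δ^4: 0  0
  Δ^5: 0
The second differences are constant (-40) and nonzero, while all higher differences vanish, so the minimal degree is 2.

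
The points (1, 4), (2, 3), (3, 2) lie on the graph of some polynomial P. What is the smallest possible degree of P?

1

Forward differences of the values at s = 1, 2, 3:
  P  : 4  3  2
  Δ  : -1  -1
  Δ^2: 0
The first differences are constant (-1) and nonzero, while all higher differences vanish, so the minimal degree is 1.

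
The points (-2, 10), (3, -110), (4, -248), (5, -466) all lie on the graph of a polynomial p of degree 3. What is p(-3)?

Using the Lagrange interpolation formula with nodes -2, 3, 4, 5:
  L_0(u) = (u - 3)(u - 4)(u - 5) / -210
  L_1(u) = (u + 2)(u - 4)(u - 5) / 10
  L_2(u) = (u + 2)(u - 3)(u - 5) / -6
  L_3(u) = (u + 2)(u - 3)(u - 4) / 14
Then p(u) = 10·L_0(u) - 110·L_1(u) - 248·L_2(u) - 466·L_3(u).
Expanding and collecting terms gives p(u) = -3u^3 - 4u^2 + u + 4.
Evaluating at u = -3: p(-3) = 46.

46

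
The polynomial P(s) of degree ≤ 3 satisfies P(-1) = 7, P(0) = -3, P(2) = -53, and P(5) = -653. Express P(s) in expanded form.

P(s) = -5s^3 - 5s - 3

Write P(s) = as^3 + bs^2 + cs + d. Substituting each data point gives a linear system:
  -a + b - c + d = 7
  d = -3
  8a + 4b + 2c + d = -53
  125a + 25b + 5c + d = -653
Solving the system yields a = -5, b = 0, c = -5, d = -3.
So P(s) = -5s^3 - 5s - 3.
Check: P(-1) = 7. ✓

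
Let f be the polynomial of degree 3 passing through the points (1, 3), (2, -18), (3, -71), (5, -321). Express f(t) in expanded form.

Write f(t) = at^3 + bt^2 + ct + d. Substituting each data point gives a linear system:
  a + b + c + d = 3
  8a + 4b + 2c + d = -18
  27a + 9b + 3c + d = -71
  125a + 25b + 5c + d = -321
Solving the system yields a = -2, b = -4, c = 5, d = 4.
So f(t) = -2t³ - 4t² + 5t + 4.
Check: f(1) = 3. ✓

f(t) = -2t^3 - 4t^2 + 5t + 4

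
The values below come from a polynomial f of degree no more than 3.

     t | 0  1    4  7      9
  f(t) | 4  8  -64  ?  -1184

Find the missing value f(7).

The 4 known points determine the degree-3 polynomial uniquely.
Write f(t) = at^3 + bt^2 + ct + d. Substituting each data point gives a linear system:
  d = 4
  a + b + c + d = 8
  64a + 16b + 4c + d = -64
  729a + 81b + 9c + d = -1184
Solving the system yields a = -2, b = 3, c = 3, d = 4.
So f(t) = -2t^3 + 3t^2 + 3t + 4.
Then f(7) = -514.

-514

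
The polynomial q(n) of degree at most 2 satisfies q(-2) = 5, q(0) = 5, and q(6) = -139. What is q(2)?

Using the Lagrange interpolation formula with nodes -2, 0, 6:
  L_0(n) = n(n - 6) / 16
  L_1(n) = (n + 2)(n - 6) / -12
  L_2(n) = (n + 2)n / 48
Then q(n) = 5·L_0(n) + 5·L_1(n) - 139·L_2(n).
Expanding and collecting terms gives q(n) = -3n^2 - 6n + 5.
Evaluating at n = 2: q(2) = -19.

-19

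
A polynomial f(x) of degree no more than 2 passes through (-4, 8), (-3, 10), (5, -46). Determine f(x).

Write f(x) = ax^2 + bx + c. Substituting each data point gives a linear system:
  16a - 4b + c = 8
  9a - 3b + c = 10
  25a + 5b + c = -46
Solving the system yields a = -1, b = -5, c = 4.
So f(x) = -x^2 - 5x + 4.
Check: f(5) = -46. ✓

f(x) = -x^2 - 5x + 4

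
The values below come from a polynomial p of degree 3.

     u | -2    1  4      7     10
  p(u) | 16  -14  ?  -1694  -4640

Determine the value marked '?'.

-368

The 4 known points determine the degree-3 polynomial uniquely.
Write p(u) = au^3 + bu^2 + cu + d. Substituting each data point gives a linear system:
  -8a + 4b - 2c + d = 16
  a + b + c + d = -14
  343a + 49b + 7c + d = -1694
  1000a + 100b + 10c + d = -4640
Solving the system yields a = -4, b = -6, c = -4, d = 0.
So p(u) = -4u^3 - 6u^2 - 4u.
Then p(4) = -368.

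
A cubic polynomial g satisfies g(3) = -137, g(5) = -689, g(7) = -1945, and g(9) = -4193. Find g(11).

-7721

Write g(s) = as^3 + bs^2 + cs + d. Substituting each data point gives a linear system:
  27a + 9b + 3c + d = -137
  125a + 25b + 5c + d = -689
  343a + 49b + 7c + d = -1945
  729a + 81b + 9c + d = -4193
Solving the system yields a = -6, b = 2, c = 2, d = 1.
So g(s) = -6s³ + 2s² + 2s + 1.
Then g(11) = -7721.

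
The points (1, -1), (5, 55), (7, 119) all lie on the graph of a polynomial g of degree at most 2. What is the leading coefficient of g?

3

Write g(t) = at^2 + bt + c. Substituting each data point gives a linear system:
  a + b + c = -1
  25a + 5b + c = 55
  49a + 7b + c = 119
Solving the system yields a = 3, b = -4, c = 0.
So g(t) = 3t^2 - 4t.
The leading coefficient is 3.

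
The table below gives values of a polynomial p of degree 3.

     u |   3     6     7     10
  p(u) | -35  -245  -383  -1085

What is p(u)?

Write p(u) = au^3 + bu^2 + cu + d. Substituting each data point gives a linear system:
  27a + 9b + 3c + d = -35
  216a + 36b + 6c + d = -245
  343a + 49b + 7c + d = -383
  1000a + 100b + 10c + d = -1085
Solving the system yields a = -1, b = -1, c = 2, d = -5.
So p(u) = -u^3 - u^2 + 2u - 5.
Check: p(6) = -245. ✓

p(u) = -u^3 - u^2 + 2u - 5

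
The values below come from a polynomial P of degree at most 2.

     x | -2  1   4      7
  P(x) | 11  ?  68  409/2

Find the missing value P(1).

The 3 known points determine the degree-2 polynomial uniquely.
Write P(x) = ax^2 + bx + c. Substituting each data point gives a linear system:
  4a - 2b + c = 11
  16a + 4b + c = 68
  49a + 7b + c = 409/2
Solving the system yields a = 4, b = 3/2, c = -2.
So P(x) = 4x^2 + (3/2)x - 2.
Then P(1) = 7/2.

7/2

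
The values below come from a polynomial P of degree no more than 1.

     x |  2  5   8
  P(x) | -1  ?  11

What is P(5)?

On equispaced nodes a degree-1 polynomial has vanishing second forward difference, so
  P(2) - 2·P(5) + P(8) = 0.
Substituting the known values and solving for P(5):
  -2·P(5) = -10
  P(5) = 5.

5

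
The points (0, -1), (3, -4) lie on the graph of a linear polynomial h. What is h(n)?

h(n) = -n - 1

Write h(n) = an + b. Substituting each data point gives a linear system:
  b = -1
  3a + b = -4
Solving the system yields a = -1, b = -1.
So h(n) = -n - 1.
Check: h(0) = -1. ✓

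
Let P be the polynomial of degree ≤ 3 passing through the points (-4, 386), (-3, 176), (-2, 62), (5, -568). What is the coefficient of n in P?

-4

Write P(n) = an^3 + bn^2 + cn + d. Substituting each data point gives a linear system:
  -64a + 16b - 4c + d = 386
  -27a + 9b - 3c + d = 176
  -8a + 4b - 2c + d = 62
  125a + 25b + 5c + d = -568
Solving the system yields a = -5, b = 3, c = -4, d = 2.
So P(n) = -5n^3 + 3n^2 - 4n + 2.
The coefficient of n is -4.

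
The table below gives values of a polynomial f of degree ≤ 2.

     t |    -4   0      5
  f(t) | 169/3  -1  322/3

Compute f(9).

338

Using the Lagrange interpolation formula with nodes -4, 0, 5:
  L_0(t) = t(t - 5) / 36
  L_1(t) = (t + 4)(t - 5) / -20
  L_2(t) = (t + 4)t / 45
Then f(t) = 169/3·L_0(t) - 1·L_1(t) + 322/3·L_2(t).
Expanding and collecting terms gives f(t) = 4t² + (5/3)t - 1.
Evaluating at t = 9: f(9) = 338.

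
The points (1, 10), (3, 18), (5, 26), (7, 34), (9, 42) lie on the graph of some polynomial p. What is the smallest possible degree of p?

1

Forward differences of the values at x = 1, 3, 5, 7, 9:
  p  : 10  18  26  34  42
  Δ  : 8  8  8  8
  Δ^2: 0  0  0
  Δ^3: 0  0
  Δ^4: 0
The first differences are constant (8) and nonzero, while all higher differences vanish, so the minimal degree is 1.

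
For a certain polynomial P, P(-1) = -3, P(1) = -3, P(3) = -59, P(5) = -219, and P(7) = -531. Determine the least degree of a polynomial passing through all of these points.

Forward differences of the values at x = -1, 1, 3, 5, 7:
  P  : -3  -3  -59  -219  -531
  Δ  : 0  -56  -160  -312
  Δ^2: -56  -104  -152
  Δ^3: -48  -48
  Δ^4: 0
The third differences are constant (-48) and nonzero, while all higher differences vanish, so the minimal degree is 3.

3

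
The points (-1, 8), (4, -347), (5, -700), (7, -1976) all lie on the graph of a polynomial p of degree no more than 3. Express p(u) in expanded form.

p(u) = -6u^3 + u^2 + 4u + 5

Write p(u) = au^3 + bu^2 + cu + d. Substituting each data point gives a linear system:
  -a + b - c + d = 8
  64a + 16b + 4c + d = -347
  125a + 25b + 5c + d = -700
  343a + 49b + 7c + d = -1976
Solving the system yields a = -6, b = 1, c = 4, d = 5.
So p(u) = -6u³ + u² + 4u + 5.
Check: p(5) = -700. ✓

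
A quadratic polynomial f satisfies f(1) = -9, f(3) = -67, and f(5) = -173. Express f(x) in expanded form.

Write f(x) = ax^2 + bx + c. Substituting each data point gives a linear system:
  a + b + c = -9
  9a + 3b + c = -67
  25a + 5b + c = -173
Solving the system yields a = -6, b = -5, c = 2.
So f(x) = -6x² - 5x + 2.
Check: f(5) = -173. ✓

f(x) = -6x^2 - 5x + 2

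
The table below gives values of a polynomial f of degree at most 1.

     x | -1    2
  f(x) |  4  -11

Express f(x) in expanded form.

Using the Lagrange interpolation formula with nodes -1, 2:
  L_0(x) = (x - 2) / -3
  L_1(x) = (x + 1) / 3
Then f(x) = 4·L_0(x) - 11·L_1(x).
Expanding and collecting terms gives f(x) = -5x - 1.
Check: f(2) = -11. ✓

f(x) = -5x - 1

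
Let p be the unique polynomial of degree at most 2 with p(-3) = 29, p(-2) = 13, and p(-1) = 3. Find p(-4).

Write p(u) = au^2 + bu + c. Substituting each data point gives a linear system:
  9a - 3b + c = 29
  4a - 2b + c = 13
  a - b + c = 3
Solving the system yields a = 3, b = -1, c = -1.
So p(u) = 3u^2 - u - 1.
Then p(-4) = 51.

51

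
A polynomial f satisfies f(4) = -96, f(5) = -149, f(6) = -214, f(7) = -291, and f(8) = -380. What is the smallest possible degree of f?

Forward differences of the values at n = 4, 5, 6, 7, 8:
  f  : -96  -149  -214  -291  -380
  Δ  : -53  -65  -77  -89
  Δ^2: -12  -12  -12
  Δ^3: 0  0
  Δ^4: 0
The second differences are constant (-12) and nonzero, while all higher differences vanish, so the minimal degree is 2.

2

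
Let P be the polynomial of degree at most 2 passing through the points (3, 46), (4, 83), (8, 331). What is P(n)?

Using the Lagrange interpolation formula with nodes 3, 4, 8:
  L_0(n) = (n - 4)(n - 8) / 5
  L_1(n) = (n - 3)(n - 8) / -4
  L_2(n) = (n - 3)(n - 4) / 20
Then P(n) = 46·L_0(n) + 83·L_1(n) + 331·L_2(n).
Expanding and collecting terms gives P(n) = 5n^2 + 2n - 5.
Check: P(8) = 331. ✓

P(n) = 5n^2 + 2n - 5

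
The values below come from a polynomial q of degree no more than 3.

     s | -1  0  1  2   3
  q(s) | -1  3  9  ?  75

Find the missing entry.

The 4 known points determine the degree-3 polynomial uniquely.
Write q(s) = as^3 + bs^2 + cs + d. Substituting each data point gives a linear system:
  -a + b - c + d = -1
  d = 3
  a + b + c + d = 9
  27a + 9b + 3c + d = 75
Solving the system yields a = 2, b = 1, c = 3, d = 3.
So q(s) = 2s^3 + s^2 + 3s + 3.
Then q(2) = 29.

29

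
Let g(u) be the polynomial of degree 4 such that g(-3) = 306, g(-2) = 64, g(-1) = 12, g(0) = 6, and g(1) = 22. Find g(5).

4026

Forward differences of the values at u = -3, -2, -1, 0, 1:
  g  : 306  64  12  6  22
  Δ  : -242  -52  -6  16
  Δ^2: 190  46  22
  Δ^3: -144  -24
  Δ^4: 120
The fourth differences are constant, confirming degree 4.
Interpolating (Newton forward form) and evaluating at u = 5 gives g(5) = 4026.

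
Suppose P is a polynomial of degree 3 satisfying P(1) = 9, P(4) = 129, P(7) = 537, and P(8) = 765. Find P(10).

Using the Lagrange interpolation formula with nodes 1, 4, 7, 8:
  L_0(t) = (t - 4)(t - 7)(t - 8) / -126
  L_1(t) = (t - 1)(t - 7)(t - 8) / 36
  L_2(t) = (t - 1)(t - 4)(t - 8) / -18
  L_3(t) = (t - 1)(t - 4)(t - 7) / 28
Then P(t) = 9·L_0(t) + 129·L_1(t) + 537·L_2(t) + 765·L_3(t).
Expanding and collecting terms gives P(t) = t^3 + 4t^2 - t + 5.
Evaluating at t = 10: P(10) = 1395.

1395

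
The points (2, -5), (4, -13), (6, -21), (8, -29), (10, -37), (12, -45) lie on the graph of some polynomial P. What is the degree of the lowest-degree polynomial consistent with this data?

Forward differences of the values at s = 2, 4, 6, 8, 10, 12:
  P  : -5  -13  -21  -29  -37  -45
  Δ  : -8  -8  -8  -8  -8
  Δ^2: 0  0  0  0
  Δ^3: 0  0  0
  Δ^4: 0  0
  Δ^5: 0
The first differences are constant (-8) and nonzero, while all higher differences vanish, so the minimal degree is 1.

1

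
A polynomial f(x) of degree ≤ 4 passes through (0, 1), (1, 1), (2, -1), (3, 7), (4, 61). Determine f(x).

Write f(x) = ax^4 + bx^3 + cx^2 + dx + e. Substituting each data point gives a linear system:
  e = 1
  a + b + c + d + e = 1
  16a + 8b + 4c + 2d + e = -1
  81a + 27b + 9c + 3d + e = 7
  256a + 64b + 16c + 4d + e = 61
Solving the system yields a = 1, b = -4, c = 4, d = -1, e = 1.
So f(x) = x⁴ - 4x³ + 4x² - x + 1.
Check: f(0) = 1. ✓

f(x) = x^4 - 4x^3 + 4x^2 - x + 1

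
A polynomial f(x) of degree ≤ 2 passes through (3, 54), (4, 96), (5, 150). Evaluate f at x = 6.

Forward differences of the values at x = 3, 4, 5:
  f  : 54  96  150
  Δ  : 42  54
  Δ^2: 12
The second differences are constant, confirming degree 2.
Interpolating (Newton forward form) and evaluating at x = 6 gives f(6) = 216.

216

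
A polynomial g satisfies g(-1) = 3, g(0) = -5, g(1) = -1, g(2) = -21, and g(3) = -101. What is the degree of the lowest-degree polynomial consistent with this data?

Forward differences of the values at u = -1, 0, 1, 2, 3:
  g  : 3  -5  -1  -21  -101
  Δ  : -8  4  -20  -80
  Δ^2: 12  -24  -60
  Δ^3: -36  -36
  Δ^4: 0
The third differences are constant (-36) and nonzero, while all higher differences vanish, so the minimal degree is 3.

3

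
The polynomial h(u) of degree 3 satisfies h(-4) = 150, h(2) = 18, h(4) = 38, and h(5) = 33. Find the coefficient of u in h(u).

Write h(u) = au^3 + bu^2 + cu + d. Substituting each data point gives a linear system:
  -64a + 16b - 4c + d = 150
  8a + 4b + 2c + d = 18
  64a + 16b + 4c + d = 38
  125a + 25b + 5c + d = 33
Solving the system yields a = -1, b = 6, c = 2, d = -2.
So h(u) = -u^3 + 6u^2 + 2u - 2.
The coefficient of u is 2.

2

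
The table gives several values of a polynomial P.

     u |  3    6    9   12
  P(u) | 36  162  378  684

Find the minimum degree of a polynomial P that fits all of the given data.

2

Forward differences of the values at u = 3, 6, 9, 12:
  P  : 36  162  378  684
  Δ  : 126  216  306
  Δ^2: 90  90
  Δ^3: 0
The second differences are constant (90) and nonzero, while all higher differences vanish, so the minimal degree is 2.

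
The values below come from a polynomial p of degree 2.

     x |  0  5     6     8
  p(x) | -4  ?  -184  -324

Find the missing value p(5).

The 3 known points determine the degree-2 polynomial uniquely.
Write p(x) = ax^2 + bx + c. Substituting each data point gives a linear system:
  c = -4
  36a + 6b + c = -184
  64a + 8b + c = -324
Solving the system yields a = -5, b = 0, c = -4.
So p(x) = -5x² - 4.
Then p(5) = -129.

-129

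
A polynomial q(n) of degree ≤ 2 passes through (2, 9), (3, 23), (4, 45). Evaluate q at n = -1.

Write q(n) = an^2 + bn + c. Substituting each data point gives a linear system:
  4a + 2b + c = 9
  9a + 3b + c = 23
  16a + 4b + c = 45
Solving the system yields a = 4, b = -6, c = 5.
So q(n) = 4n^2 - 6n + 5.
Then q(-1) = 15.

15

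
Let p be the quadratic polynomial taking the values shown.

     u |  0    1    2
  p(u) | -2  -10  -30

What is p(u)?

Write p(u) = au^2 + bu + c. Substituting each data point gives a linear system:
  c = -2
  a + b + c = -10
  4a + 2b + c = -30
Solving the system yields a = -6, b = -2, c = -2.
So p(u) = -6u^2 - 2u - 2.
Check: p(1) = -10. ✓

p(u) = -6u^2 - 2u - 2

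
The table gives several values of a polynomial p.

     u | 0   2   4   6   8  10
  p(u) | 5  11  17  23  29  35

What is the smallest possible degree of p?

Forward differences of the values at u = 0, 2, 4, 6, 8, 10:
  p  : 5  11  17  23  29  35
  Δ  : 6  6  6  6  6
  Δ^2: 0  0  0  0
  Δ^3: 0  0  0
  Δ^4: 0  0
  Δ^5: 0
The first differences are constant (6) and nonzero, while all higher differences vanish, so the minimal degree is 1.

1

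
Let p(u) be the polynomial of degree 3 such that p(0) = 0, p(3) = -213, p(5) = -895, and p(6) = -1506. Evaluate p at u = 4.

-476

Using the Lagrange interpolation formula with nodes 0, 3, 5, 6:
  L_0(u) = (u - 3)(u - 5)(u - 6) / -90
  L_1(u) = u(u - 5)(u - 6) / 18
  L_2(u) = u(u - 3)(u - 6) / -10
  L_3(u) = u(u - 3)(u - 5) / 18
Then p(u) = 0·L_0(u) - 213·L_1(u) - 895·L_2(u) - 1506·L_3(u).
Expanding and collecting terms gives p(u) = -6u^3 - 6u^2 + u.
Evaluating at u = 4: p(4) = -476.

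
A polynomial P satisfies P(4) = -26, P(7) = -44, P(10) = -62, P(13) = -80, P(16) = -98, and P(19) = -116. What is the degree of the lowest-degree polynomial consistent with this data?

Forward differences of the values at u = 4, 7, 10, 13, 16, 19:
  P  : -26  -44  -62  -80  -98  -116
  Δ  : -18  -18  -18  -18  -18
  Δ^2: 0  0  0  0
  Δ^3: 0  0  0
  Δ^4: 0  0
  Δ^5: 0
The first differences are constant (-18) and nonzero, while all higher differences vanish, so the minimal degree is 1.

1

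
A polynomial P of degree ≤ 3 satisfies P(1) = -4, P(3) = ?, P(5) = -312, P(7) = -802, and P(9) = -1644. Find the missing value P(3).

-78

On equispaced nodes a degree-3 polynomial has vanishing fourth forward difference, so
  P(1) - 4·P(3) + 6·P(5) - 4·P(7) + P(9) = 0.
Substituting the known values and solving for P(3):
  -4·P(3) = 312
  P(3) = -78.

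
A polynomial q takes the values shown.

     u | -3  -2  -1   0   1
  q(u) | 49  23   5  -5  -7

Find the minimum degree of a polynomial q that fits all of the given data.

Forward differences of the values at u = -3, -2, -1, 0, 1:
  q  : 49  23  5  -5  -7
  Δ  : -26  -18  -10  -2
  Δ^2: 8  8  8
  Δ^3: 0  0
  Δ^4: 0
The second differences are constant (8) and nonzero, while all higher differences vanish, so the minimal degree is 2.

2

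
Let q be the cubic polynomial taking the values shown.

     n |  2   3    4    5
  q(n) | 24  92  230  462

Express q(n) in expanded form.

q(n) = 4n^3 - n^2 - 3n + 2

Using the Lagrange interpolation formula with nodes 2, 3, 4, 5:
  L_0(n) = (n - 3)(n - 4)(n - 5) / -6
  L_1(n) = (n - 2)(n - 4)(n - 5) / 2
  L_2(n) = (n - 2)(n - 3)(n - 5) / -2
  L_3(n) = (n - 2)(n - 3)(n - 4) / 6
Then q(n) = 24·L_0(n) + 92·L_1(n) + 230·L_2(n) + 462·L_3(n).
Expanding and collecting terms gives q(n) = 4n^3 - n^2 - 3n + 2.
Check: q(4) = 230. ✓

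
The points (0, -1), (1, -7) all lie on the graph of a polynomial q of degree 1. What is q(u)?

Using the Lagrange interpolation formula with nodes 0, 1:
  L_0(u) = (u - 1) / -1
  L_1(u) = u / 1
Then q(u) = -1·L_0(u) - 7·L_1(u).
Expanding and collecting terms gives q(u) = -6u - 1.
Check: q(1) = -7. ✓

q(u) = -6u - 1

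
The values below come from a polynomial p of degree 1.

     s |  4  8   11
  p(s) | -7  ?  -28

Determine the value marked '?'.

-19

The 2 known points determine the degree-1 polynomial uniquely.
Write p(s) = as + b. Substituting each data point gives a linear system:
  4a + b = -7
  11a + b = -28
Solving the system yields a = -3, b = 5.
So p(s) = -3s + 5.
Then p(8) = -19.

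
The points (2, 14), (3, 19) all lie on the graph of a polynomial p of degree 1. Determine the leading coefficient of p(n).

Write p(n) = an + b. Substituting each data point gives a linear system:
  2a + b = 14
  3a + b = 19
Solving the system yields a = 5, b = 4.
So p(n) = 5n + 4.
The leading coefficient is 5.

5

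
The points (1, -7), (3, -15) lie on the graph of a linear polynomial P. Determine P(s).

P(s) = -4s - 3

Write P(s) = as + b. Substituting each data point gives a linear system:
  a + b = -7
  3a + b = -15
Solving the system yields a = -4, b = -3.
So P(s) = -4s - 3.
Check: P(1) = -7. ✓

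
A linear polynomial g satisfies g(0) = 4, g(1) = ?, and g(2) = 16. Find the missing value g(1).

10

The 2 known points determine the degree-1 polynomial uniquely.
Write g(x) = ax + b. Substituting each data point gives a linear system:
  b = 4
  2a + b = 16
Solving the system yields a = 6, b = 4.
So g(x) = 6x + 4.
Then g(1) = 10.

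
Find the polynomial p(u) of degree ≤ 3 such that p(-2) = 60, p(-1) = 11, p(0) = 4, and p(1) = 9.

p(u) = -5u^3 + 6u^2 + 4u + 4

Write p(u) = au^3 + bu^2 + cu + d. Substituting each data point gives a linear system:
  -8a + 4b - 2c + d = 60
  -a + b - c + d = 11
  d = 4
  a + b + c + d = 9
Solving the system yields a = -5, b = 6, c = 4, d = 4.
So p(u) = -5u³ + 6u² + 4u + 4.
Check: p(1) = 9. ✓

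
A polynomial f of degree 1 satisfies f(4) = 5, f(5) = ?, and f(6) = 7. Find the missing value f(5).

6

On equispaced nodes a degree-1 polynomial has vanishing second forward difference, so
  f(4) - 2·f(5) + f(6) = 0.
Substituting the known values and solving for f(5):
  -2·f(5) = -12
  f(5) = 6.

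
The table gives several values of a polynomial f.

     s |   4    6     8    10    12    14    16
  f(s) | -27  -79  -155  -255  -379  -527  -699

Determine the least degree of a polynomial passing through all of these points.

2

Forward differences of the values at s = 4, 6, 8, 10, 12, 14, 16:
  f  : -27  -79  -155  -255  -379  -527  -699
  Δ  : -52  -76  -100  -124  -148  -172
  Δ^2: -24  -24  -24  -24  -24
  Δ^3: 0  0  0  0
  Δ^4: 0  0  0
  Δ^5: 0  0
  Δ^6: 0
The second differences are constant (-24) and nonzero, while all higher differences vanish, so the minimal degree is 2.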